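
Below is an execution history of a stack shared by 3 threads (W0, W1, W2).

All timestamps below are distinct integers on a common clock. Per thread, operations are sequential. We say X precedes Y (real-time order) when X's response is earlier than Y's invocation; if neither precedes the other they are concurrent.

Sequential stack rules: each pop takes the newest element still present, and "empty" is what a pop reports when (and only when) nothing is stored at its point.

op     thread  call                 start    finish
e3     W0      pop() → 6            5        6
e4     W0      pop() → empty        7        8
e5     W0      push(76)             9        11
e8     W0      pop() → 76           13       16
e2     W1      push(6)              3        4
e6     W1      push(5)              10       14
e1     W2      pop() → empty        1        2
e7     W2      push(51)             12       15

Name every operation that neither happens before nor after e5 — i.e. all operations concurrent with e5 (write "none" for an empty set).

e6

overlap test against e5 [9,11]: concurrent iff the interval meets 9..11
e1 [1,2]: before
e2 [3,4]: before
e3 [5,6]: before
e4 [7,8]: before
e6 [10,14]: concurrent
e7 [12,15]: after
e8 [13,16]: after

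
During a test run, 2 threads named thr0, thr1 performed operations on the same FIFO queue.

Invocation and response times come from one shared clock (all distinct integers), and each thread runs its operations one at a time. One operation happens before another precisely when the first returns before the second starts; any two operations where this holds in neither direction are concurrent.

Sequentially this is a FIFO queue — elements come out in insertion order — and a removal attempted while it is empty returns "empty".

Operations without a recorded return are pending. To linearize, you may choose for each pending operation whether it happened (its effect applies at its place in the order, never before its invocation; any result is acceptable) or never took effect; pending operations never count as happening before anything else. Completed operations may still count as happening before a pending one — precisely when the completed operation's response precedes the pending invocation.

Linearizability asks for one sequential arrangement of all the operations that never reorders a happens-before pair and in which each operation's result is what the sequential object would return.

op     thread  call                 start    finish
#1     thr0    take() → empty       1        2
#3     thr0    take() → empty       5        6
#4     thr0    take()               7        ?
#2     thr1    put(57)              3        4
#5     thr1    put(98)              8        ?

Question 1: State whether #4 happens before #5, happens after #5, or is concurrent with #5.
concurrent

#4 spans [7,…), #5 spans [8,…)
the intervals overlap in both directions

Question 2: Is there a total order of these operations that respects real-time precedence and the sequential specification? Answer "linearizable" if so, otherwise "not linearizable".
not linearizable

already the first 6 events (up to #3's response at time 6) admit no linearization; the first 5 still do
exhaustive check: the 3 completed FIFO queue ops admit one real-time order; illegal
for example #1, #2, #3 fails at step 3: #3 take() → empty is not legal there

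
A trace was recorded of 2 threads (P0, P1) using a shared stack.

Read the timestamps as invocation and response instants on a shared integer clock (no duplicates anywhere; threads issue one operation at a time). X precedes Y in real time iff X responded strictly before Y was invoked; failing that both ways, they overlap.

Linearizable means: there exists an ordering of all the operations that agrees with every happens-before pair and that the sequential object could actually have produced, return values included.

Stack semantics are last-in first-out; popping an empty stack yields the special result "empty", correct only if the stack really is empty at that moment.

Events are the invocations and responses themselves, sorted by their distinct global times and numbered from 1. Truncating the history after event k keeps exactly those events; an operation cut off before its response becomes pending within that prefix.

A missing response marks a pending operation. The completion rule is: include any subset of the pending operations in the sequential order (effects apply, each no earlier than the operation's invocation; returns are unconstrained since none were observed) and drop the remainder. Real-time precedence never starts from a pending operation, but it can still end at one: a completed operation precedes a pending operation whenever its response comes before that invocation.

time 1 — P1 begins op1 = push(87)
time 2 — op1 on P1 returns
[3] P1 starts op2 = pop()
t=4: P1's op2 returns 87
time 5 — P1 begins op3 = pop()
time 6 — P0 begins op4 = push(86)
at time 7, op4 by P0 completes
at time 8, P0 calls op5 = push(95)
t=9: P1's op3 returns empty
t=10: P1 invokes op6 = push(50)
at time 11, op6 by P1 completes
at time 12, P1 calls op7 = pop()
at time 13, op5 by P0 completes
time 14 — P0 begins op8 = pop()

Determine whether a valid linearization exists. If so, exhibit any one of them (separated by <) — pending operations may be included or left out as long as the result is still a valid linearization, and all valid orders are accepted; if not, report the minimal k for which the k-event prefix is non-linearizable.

linearizable — witness: op1 < op2 < op3 < op4 < op5 < op6

step 1: op1 push(87) — stack <87>
step 2: op2 pop() → 87 — stack <>
step 3: op3 pop() → empty — stack <>
step 4: op4 push(86) — stack <86>
step 5: op5 push(95) — stack <86,95>
step 6: op6 push(50) — stack <86,95,50>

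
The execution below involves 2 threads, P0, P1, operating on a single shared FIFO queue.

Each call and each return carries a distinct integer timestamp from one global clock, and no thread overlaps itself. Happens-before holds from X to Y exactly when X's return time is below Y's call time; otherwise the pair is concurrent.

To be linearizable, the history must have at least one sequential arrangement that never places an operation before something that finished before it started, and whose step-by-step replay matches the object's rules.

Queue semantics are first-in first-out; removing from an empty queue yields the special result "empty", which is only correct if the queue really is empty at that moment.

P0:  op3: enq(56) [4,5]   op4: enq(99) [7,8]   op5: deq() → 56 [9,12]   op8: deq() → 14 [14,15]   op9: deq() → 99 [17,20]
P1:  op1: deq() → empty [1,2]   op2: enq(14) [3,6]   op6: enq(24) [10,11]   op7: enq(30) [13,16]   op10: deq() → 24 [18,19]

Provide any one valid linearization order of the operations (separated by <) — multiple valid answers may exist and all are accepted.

op1 < op3 < op2 < op4 < op5 < op6 < op7 < op8 < op9 < op10

1. op1 deq() → empty, leaving queue <>
2. op3 enq(56), leaving queue <56>
3. op2 enq(14), leaving queue <56,14>
4. op4 enq(99), leaving queue <56,14,99>
5. op5 deq() → 56, leaving queue <14,99>
6. op6 enq(24), leaving queue <14,99,24>
7. op7 enq(30), leaving queue <14,99,24,30>
8. op8 deq() → 14, leaving queue <99,24,30>
9. op9 deq() → 99, leaving queue <24,30>
10. op10 deq() → 24, leaving queue <30>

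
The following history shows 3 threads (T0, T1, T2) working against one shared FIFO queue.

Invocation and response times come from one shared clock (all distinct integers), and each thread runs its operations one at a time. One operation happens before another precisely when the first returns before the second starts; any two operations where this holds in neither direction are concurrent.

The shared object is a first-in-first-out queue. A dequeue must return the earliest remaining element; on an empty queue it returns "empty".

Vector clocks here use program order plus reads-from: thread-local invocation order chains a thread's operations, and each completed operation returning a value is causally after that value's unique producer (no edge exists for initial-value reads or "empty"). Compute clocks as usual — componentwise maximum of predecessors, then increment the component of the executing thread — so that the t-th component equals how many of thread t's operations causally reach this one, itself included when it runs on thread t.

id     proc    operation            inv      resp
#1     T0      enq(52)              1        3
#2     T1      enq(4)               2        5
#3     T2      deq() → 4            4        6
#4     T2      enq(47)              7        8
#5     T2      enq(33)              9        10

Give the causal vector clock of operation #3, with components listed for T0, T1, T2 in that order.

(0, 1, 1)

invoked at 2, #2 has no predecessors; its own T1 bump gives (0, 1, 0)
invoked at 1, #1 has no predecessors; its own T0 bump gives (1, 0, 0)
merge at #3 (invoked 4): VC(#2)=(0, 1, 0), own-thread bump on T2 → (0, 1, 1)
merge at #4 (invoked 7): VC(#3)=(0, 1, 1), own-thread bump on T2 → (0, 1, 2)
merge at #5 (invoked 9): VC(#4)=(0, 1, 2), own-thread bump on T2 → (0, 1, 3)
target: VC(#3) = (0, 1, 1)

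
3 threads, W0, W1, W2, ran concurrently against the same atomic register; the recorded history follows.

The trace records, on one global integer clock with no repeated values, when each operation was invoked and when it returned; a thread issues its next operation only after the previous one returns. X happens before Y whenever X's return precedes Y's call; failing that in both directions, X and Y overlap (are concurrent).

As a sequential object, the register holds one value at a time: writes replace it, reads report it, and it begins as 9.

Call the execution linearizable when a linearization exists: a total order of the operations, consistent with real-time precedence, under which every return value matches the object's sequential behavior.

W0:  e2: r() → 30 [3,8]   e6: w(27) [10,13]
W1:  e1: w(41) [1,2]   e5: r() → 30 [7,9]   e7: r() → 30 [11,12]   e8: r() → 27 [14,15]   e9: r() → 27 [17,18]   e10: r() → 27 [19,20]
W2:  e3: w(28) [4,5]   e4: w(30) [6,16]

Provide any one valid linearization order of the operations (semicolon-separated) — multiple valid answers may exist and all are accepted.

e1; e3; e4; e2; e5; e7; e6; e8; e9; e10

after step 1 (e1 w(41)): value 41
after step 2 (e3 w(28)): value 28
after step 3 (e4 w(30)): value 30
after step 4 (e2 r() → 30): value 30
after step 5 (e5 r() → 30): value 30
after step 6 (e7 r() → 30): value 30
after step 7 (e6 w(27)): value 27
after step 8 (e8 r() → 27): value 27
after step 9 (e9 r() → 27): value 27
after step 10 (e10 r() → 27): value 27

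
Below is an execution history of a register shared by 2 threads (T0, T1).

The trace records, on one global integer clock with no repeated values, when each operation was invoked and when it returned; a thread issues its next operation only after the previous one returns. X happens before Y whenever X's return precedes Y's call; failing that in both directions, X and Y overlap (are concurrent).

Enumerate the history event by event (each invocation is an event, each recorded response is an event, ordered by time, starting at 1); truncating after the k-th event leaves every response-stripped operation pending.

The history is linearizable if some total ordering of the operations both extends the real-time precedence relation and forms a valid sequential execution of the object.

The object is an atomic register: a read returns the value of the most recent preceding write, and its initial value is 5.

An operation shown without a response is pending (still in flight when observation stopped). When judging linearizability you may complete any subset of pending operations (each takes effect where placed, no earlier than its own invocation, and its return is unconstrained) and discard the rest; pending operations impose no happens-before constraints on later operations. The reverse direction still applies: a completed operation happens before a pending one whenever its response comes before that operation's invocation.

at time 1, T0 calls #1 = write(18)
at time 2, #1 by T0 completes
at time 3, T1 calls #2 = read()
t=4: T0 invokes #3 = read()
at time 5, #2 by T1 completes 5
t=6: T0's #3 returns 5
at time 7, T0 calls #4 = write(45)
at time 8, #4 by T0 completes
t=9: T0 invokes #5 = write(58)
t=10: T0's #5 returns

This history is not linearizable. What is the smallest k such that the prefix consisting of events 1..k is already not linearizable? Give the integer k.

5

events 1..4 are linearizable, e.g. via #1:
step 1: #1 write(18) — value 18
include event 5 — #2 responding at 5 — and every candidate order breaks
no completion choice of the 1 pending operation (#3) rescues it — every subset was tried
for example #1, #2 (pending dropped) fails at step 2: #2 read() → 5 is not legal there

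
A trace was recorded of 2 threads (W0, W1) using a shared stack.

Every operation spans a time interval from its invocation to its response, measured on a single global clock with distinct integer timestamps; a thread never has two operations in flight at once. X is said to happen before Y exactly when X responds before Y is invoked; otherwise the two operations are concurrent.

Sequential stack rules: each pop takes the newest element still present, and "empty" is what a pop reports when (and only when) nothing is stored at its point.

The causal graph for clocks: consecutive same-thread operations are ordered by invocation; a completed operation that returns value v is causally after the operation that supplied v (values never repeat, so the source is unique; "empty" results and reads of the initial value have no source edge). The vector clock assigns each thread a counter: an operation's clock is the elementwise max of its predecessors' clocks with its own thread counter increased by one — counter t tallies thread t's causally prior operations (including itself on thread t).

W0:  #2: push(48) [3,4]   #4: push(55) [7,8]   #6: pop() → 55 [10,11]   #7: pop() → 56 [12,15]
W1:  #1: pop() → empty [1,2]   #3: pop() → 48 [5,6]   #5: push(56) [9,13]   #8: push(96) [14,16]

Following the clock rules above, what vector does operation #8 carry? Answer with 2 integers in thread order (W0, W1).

no predecessors for #1 (invoked 1): W1 increments from zero → (0, 1)
no predecessors for #2 (invoked 3): W0 increments from zero → (1, 0)
merge at #4 (invoked 7): VC(#2)=(1, 0), own-thread bump on W0 → (2, 0)
merge at #3 (invoked 5): VC(#1)=(0, 1), VC(#2)=(1, 0), own-thread bump on W1 → (1, 2)
merge at #6 (invoked 10): VC(#4)=(2, 0), own-thread bump on W0 → (3, 0)
merge at #5 (invoked 9): VC(#3)=(1, 2), own-thread bump on W1 → (1, 3)
merge at #8 (invoked 14): VC(#5)=(1, 3), own-thread bump on W1 → (1, 4)
merge at #7 (invoked 12): VC(#5)=(1, 3), VC(#6)=(3, 0), own-thread bump on W0 → (4, 3)
target: VC(#8) = (1, 4)

(1, 4)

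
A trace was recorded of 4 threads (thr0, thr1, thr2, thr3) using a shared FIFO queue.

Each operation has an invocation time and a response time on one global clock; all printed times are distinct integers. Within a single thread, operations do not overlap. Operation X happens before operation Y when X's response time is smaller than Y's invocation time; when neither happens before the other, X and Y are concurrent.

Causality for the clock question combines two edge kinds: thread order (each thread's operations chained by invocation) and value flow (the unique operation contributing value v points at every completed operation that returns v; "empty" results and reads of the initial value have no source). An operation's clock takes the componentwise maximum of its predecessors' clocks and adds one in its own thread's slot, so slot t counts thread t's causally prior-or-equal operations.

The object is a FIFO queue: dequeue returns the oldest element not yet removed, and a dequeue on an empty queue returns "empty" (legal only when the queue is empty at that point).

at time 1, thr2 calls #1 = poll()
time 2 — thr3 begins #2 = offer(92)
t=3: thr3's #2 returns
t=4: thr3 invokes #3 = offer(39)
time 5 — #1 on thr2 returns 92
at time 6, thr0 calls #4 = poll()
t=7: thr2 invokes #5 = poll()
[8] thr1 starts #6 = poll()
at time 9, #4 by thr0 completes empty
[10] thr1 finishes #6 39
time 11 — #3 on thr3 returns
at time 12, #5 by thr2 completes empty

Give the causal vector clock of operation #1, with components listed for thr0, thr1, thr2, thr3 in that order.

(0, 0, 1, 1)

VC(#2, invoked at 2): no causal predecessors; +1 on thr3 → (0, 0, 0, 1)
VC(#4, invoked at 6): no causal predecessors; +1 on thr0 → (1, 0, 0, 0)
invoked at 4, #3 merges VC(#2)=(0, 0, 0, 1) and bumps thr3's slot → (0, 0, 0, 2)
invoked at 1, #1 merges VC(#2)=(0, 0, 0, 1) and bumps thr2's slot → (0, 0, 1, 1)
invoked at 7, #5 merges VC(#1)=(0, 0, 1, 1) and bumps thr2's slot → (0, 0, 2, 1)
invoked at 8, #6 merges VC(#3)=(0, 0, 0, 2) and bumps thr1's slot → (0, 1, 0, 2)
target: VC(#1) = (0, 0, 1, 1)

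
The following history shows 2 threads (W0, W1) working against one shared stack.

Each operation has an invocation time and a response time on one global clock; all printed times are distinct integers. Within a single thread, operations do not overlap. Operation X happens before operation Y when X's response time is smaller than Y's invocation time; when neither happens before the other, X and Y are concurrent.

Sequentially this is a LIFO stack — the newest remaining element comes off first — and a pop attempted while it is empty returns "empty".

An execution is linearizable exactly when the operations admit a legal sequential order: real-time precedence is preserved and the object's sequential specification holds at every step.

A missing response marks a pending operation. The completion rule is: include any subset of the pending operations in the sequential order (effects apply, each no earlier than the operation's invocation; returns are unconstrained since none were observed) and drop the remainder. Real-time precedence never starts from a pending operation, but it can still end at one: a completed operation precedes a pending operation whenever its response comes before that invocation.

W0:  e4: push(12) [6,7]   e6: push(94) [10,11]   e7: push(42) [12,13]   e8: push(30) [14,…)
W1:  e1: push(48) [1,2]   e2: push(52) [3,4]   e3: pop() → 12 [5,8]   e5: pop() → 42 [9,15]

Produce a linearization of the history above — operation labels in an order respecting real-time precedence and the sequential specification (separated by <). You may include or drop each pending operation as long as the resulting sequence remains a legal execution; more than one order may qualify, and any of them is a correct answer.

step 1: e1 push(48) — stack <48>
step 2: e2 push(52) — stack <48,52>
step 3: e4 push(12) — stack <48,52,12>
step 4: e3 pop() → 12 — stack <48,52>
step 5: e6 push(94) — stack <48,52,94>
step 6: e7 push(42) — stack <48,52,94,42>
step 7: e5 pop() → 42 — stack <48,52,94>

e1 < e2 < e4 < e3 < e6 < e7 < e5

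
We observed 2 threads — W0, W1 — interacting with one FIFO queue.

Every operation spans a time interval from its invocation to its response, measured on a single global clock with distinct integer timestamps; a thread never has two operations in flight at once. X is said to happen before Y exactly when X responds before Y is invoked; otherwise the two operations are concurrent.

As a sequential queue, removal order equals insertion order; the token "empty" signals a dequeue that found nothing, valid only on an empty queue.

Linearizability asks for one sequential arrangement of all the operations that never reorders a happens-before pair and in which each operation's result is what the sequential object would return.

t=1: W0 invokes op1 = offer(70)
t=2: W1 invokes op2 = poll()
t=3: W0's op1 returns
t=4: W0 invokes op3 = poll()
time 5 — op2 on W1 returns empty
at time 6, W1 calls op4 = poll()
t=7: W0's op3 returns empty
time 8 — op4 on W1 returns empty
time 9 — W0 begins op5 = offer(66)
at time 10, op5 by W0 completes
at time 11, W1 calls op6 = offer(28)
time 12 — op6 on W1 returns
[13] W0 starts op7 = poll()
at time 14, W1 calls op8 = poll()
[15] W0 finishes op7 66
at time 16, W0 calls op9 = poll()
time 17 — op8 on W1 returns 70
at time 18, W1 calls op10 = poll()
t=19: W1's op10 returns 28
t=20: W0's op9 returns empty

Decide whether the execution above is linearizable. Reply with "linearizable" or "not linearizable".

not linearizable

prefix check: 1..7 passes, 1..8 fails once op4's time-8 response joins
no legal order exists: 5 real-time-consistent candidates over 4 completed FIFO queue operations, all rejected
sample order op1, op2, op3, op4 stalls at step 2 — op2 poll() → empty has no legal effect
sample order op1, op2, op4, op3 stalls at step 2 — op2 poll() → empty has no legal effect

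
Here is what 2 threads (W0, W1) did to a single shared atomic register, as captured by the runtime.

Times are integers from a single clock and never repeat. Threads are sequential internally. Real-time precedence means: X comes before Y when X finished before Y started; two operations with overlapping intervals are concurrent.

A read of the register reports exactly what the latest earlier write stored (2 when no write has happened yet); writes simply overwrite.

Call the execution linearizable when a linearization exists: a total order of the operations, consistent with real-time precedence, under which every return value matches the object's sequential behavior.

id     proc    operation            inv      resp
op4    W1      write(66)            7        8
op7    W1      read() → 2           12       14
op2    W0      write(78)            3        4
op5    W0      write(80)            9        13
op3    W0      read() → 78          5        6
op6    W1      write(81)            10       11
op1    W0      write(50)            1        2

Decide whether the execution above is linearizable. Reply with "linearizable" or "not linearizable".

the violation lands at event 14, op7's response at time 14: events 1..13 linearize, events 1..14 do not
all 3 real-time-respecting orders fail — 7 completed atomic register operations, no legal replay
sample order op1, op2, op3, op4, op5, op6, op7 stalls at step 7 — op7 read() → 2 has no legal effect
sample order op1, op2, op3, op4, op6, op5, op7 stalls at step 7 — op7 read() → 2 has no legal effect

not linearizable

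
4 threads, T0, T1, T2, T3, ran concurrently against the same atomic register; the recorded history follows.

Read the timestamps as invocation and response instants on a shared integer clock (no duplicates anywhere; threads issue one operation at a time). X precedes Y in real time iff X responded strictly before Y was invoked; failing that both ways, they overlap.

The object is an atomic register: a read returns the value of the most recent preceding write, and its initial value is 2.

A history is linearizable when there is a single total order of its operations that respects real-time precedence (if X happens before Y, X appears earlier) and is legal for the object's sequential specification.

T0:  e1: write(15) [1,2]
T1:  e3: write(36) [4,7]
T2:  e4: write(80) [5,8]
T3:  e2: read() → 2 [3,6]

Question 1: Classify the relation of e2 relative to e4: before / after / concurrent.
Answer: concurrent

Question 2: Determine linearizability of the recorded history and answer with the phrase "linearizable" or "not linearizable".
cut after 5 events: linearizable; cut after 6 events (e2 responds, time 6): not linearizable
exhaustive check: the 2 completed atomic register ops admit one real-time order; illegal
no completion choice of the 2 pending operations (e3, e4) rescues it — every subset was tried
for example e1, e2 (pending dropped) fails at step 2: e2 read() → 2 is not legal there

not linearizable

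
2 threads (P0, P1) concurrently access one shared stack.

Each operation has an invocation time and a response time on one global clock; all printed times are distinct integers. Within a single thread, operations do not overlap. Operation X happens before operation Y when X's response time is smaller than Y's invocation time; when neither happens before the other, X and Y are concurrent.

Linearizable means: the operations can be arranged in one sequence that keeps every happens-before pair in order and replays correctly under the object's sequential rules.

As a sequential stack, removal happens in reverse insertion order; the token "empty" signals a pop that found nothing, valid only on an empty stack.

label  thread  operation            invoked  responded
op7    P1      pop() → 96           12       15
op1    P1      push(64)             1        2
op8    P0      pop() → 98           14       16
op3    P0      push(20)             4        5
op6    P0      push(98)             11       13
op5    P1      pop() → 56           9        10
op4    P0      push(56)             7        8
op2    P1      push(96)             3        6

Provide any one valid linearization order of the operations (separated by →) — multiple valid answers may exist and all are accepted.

1. op1 push(64), leaving stack <64>
2. op3 push(20), leaving stack <64,20>
3. op2 push(96), leaving stack <64,20,96>
4. op4 push(56), leaving stack <64,20,96,56>
5. op5 pop() → 56, leaving stack <64,20,96>
6. op6 push(98), leaving stack <64,20,96,98>
7. op8 pop() → 98, leaving stack <64,20,96>
8. op7 pop() → 96, leaving stack <64,20>

op1 → op3 → op2 → op4 → op5 → op6 → op8 → op7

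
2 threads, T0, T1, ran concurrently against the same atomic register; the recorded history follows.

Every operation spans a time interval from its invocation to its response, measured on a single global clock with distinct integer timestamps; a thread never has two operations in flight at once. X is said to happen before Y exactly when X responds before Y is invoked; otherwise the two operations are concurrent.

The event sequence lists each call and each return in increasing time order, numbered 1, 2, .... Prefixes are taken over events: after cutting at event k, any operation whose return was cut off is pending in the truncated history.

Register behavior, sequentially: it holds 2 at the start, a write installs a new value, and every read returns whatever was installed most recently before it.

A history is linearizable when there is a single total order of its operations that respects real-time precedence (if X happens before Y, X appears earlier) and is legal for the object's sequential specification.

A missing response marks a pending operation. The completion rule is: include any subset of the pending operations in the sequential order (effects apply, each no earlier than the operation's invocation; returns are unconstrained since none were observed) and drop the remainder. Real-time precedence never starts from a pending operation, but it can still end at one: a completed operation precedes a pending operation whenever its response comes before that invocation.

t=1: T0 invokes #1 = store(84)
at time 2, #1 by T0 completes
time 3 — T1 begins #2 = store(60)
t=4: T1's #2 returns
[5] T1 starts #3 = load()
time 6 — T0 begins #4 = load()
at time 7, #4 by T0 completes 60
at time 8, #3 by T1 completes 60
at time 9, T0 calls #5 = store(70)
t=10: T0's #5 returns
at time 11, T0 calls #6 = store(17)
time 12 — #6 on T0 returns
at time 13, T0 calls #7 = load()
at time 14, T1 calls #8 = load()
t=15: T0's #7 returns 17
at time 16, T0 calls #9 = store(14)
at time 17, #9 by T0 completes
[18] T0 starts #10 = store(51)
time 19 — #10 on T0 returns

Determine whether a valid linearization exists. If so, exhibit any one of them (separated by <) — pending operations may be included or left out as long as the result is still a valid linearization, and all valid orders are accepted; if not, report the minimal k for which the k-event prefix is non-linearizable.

1. #1 store(84), leaving value 84
2. #2 store(60), leaving value 60
3. #3 load() → 60, leaving value 60
4. #4 load() → 60, leaving value 60
5. #5 store(70), leaving value 70
6. #6 store(17), leaving value 17
7. #7 load() → 17, leaving value 17
8. #8 load() (pending, included), leaving value 17
9. #9 store(14), leaving value 14
10. #10 store(51), leaving value 51

linearizable — witness: #1 < #2 < #3 < #4 < #5 < #6 < #7 < #8 < #9 < #10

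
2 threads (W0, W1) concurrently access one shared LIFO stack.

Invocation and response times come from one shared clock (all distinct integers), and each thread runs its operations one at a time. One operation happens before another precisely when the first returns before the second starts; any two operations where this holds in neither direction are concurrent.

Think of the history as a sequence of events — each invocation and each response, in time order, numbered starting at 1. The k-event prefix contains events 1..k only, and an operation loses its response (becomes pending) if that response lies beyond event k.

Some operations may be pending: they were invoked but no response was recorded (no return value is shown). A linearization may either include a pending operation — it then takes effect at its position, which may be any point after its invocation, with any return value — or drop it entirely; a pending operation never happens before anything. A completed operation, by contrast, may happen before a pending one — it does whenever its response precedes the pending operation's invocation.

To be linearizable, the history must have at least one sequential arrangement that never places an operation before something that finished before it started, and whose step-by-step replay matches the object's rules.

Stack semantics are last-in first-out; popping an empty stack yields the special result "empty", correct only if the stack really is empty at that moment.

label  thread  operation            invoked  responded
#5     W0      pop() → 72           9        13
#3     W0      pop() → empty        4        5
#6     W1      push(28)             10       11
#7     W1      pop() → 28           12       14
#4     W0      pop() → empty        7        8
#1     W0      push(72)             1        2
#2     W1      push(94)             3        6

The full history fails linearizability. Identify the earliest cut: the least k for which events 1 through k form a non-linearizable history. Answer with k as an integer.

5

events 1..4 are linearizable; a witness order is #1:
1. #1 push(72), leaving stack <72>
with event 5 included (#3 responding at time 5), all real-time-consistent orders fail
every completion of the 1 pending operation (#2) was checked; none linearizes
take #1, #3 (pending dropped): step 2 already fails, because #3 pop() → empty cannot occur there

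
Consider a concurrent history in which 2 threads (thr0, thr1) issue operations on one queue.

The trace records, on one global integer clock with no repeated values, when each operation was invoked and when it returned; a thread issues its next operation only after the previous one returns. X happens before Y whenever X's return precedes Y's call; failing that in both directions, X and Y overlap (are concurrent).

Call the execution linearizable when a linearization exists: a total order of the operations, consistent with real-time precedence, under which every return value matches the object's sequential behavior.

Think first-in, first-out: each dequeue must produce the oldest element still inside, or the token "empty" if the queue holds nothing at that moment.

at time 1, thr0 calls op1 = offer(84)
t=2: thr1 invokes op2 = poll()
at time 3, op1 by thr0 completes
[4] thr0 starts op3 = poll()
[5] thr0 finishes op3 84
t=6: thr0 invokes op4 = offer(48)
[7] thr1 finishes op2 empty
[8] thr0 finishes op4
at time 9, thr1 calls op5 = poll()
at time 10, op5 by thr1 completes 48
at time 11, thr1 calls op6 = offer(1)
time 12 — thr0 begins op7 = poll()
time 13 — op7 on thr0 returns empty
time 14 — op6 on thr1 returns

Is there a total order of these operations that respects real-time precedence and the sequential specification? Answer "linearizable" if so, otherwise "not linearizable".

one valid linearization: op1, op3, op2, op4, op5, op7, op6
after step 1 (op1 offer(84)): queue <84>
after step 2 (op3 poll() → 84): queue <>
after step 3 (op2 poll() → empty): queue <>
after step 4 (op4 offer(48)): queue <48>
after step 5 (op5 poll() → 48): queue <>
after step 6 (op7 poll() → empty): queue <>
after step 7 (op6 offer(1)): queue <1>

linearizable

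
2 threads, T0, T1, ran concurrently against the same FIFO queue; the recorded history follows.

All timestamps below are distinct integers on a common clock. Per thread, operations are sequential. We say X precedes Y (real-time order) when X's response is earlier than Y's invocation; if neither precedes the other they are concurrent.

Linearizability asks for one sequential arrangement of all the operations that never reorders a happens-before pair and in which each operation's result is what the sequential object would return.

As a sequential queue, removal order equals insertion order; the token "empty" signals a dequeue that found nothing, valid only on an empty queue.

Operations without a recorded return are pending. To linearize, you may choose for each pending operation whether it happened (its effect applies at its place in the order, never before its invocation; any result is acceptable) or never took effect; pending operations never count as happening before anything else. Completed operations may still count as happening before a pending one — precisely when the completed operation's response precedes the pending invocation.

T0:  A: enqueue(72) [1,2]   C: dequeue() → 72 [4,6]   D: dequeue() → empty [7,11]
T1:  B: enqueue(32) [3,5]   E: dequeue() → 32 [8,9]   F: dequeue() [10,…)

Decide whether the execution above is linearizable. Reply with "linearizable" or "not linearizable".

one valid linearization: A, B, C, E, D
1. A enqueue(72), leaving queue <72>
2. B enqueue(32), leaving queue <72,32>
3. C dequeue() → 72, leaving queue <32>
4. E dequeue() → 32, leaving queue <>
5. D dequeue() → empty, leaving queue <>

linearizable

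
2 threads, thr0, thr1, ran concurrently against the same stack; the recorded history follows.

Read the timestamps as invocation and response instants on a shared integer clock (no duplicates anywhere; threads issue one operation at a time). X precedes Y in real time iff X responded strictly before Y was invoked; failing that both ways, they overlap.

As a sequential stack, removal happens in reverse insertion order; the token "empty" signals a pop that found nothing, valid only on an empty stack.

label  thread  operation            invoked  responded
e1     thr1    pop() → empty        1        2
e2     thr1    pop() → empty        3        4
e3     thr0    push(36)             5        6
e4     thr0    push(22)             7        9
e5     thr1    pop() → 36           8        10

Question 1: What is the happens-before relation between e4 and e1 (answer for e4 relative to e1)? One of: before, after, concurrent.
Answer: after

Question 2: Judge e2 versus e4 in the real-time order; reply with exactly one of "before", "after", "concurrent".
Answer: before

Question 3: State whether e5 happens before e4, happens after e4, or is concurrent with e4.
Answer: concurrent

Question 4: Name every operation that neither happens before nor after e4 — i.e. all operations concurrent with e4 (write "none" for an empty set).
Answer: e5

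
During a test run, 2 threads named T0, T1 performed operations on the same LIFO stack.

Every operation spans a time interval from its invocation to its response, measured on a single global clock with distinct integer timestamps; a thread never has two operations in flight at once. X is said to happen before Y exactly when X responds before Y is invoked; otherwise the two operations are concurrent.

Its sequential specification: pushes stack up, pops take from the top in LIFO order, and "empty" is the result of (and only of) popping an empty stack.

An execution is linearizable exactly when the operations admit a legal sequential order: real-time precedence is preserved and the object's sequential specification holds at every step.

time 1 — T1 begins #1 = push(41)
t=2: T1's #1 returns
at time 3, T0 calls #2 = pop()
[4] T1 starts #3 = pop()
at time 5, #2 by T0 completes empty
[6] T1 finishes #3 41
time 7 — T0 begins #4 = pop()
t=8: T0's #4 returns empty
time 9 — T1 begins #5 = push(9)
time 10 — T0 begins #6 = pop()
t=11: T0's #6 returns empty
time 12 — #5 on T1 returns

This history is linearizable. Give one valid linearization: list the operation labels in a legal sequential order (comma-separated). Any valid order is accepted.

#1, #3, #2, #4, #6, #5

after step 1 (#1 push(41)): stack <41>
after step 2 (#3 pop() → 41): stack <>
after step 3 (#2 pop() → empty): stack <>
after step 4 (#4 pop() → empty): stack <>
after step 5 (#6 pop() → empty): stack <>
after step 6 (#5 push(9)): stack <9>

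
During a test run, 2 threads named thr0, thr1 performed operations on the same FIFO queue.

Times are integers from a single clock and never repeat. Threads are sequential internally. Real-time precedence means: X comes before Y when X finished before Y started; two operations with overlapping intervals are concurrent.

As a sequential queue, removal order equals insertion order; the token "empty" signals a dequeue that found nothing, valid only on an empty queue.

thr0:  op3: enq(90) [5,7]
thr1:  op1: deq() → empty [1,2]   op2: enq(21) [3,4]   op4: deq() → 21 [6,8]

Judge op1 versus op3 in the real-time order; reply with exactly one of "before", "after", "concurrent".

before

op1 spans [1,2], op3 spans [5,7]
resp(op1)=2 < inv(op3)=5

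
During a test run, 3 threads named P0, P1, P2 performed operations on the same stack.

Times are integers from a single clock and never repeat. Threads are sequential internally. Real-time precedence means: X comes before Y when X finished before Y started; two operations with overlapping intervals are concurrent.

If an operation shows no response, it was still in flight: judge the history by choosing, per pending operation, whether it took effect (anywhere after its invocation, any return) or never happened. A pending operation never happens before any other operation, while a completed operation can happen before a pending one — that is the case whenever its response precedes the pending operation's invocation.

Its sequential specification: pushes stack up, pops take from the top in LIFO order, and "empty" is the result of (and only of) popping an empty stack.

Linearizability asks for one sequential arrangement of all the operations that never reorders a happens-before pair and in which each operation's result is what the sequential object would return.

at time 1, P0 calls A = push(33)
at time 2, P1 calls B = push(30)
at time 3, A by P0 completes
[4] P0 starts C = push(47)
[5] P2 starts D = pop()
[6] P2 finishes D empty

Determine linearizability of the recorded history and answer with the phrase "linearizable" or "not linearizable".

through event 5 a valid linearization exists; event 6 (D responding at time 6) ends that
exactly one order of the 2 completed ops respects real time; the stack replay fails
include/drop combinations of the 2 pending operations (B, C) were all tried; none helps
take A, D (pending dropped): step 2 already fails, because D pop() → empty cannot occur there

not linearizable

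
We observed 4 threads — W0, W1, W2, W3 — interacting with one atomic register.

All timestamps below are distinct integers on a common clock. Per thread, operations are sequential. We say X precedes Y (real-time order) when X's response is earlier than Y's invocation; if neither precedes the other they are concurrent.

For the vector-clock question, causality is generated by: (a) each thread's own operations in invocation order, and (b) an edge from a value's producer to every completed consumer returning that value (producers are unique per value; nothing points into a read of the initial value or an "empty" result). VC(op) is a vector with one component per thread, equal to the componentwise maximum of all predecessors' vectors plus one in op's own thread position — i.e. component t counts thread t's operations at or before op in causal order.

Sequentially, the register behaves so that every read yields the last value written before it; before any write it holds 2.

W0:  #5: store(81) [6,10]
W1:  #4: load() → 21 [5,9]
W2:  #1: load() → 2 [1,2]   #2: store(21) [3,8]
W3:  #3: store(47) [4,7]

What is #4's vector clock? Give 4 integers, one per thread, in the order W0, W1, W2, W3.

(0, 1, 2, 0)

root op #3, invoked 4: fresh clock plus W3's own tick → (0, 0, 0, 1)
root op #1, invoked 1: fresh clock plus W2's own tick → (0, 0, 1, 0)
root op #5, invoked 6: fresh clock plus W0's own tick → (1, 0, 0, 0)
#2, invoked 3, takes VC(#1)=(0, 0, 1, 0) under max, adds 1 for W2 → (0, 0, 2, 0)
#4, invoked 5, takes VC(#2)=(0, 0, 2, 0) under max, adds 1 for W1 → (0, 1, 2, 0)
target: VC(#4) = (0, 1, 2, 0)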